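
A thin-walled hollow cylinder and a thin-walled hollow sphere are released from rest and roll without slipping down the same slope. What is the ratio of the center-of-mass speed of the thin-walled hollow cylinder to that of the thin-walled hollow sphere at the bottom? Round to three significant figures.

v_ratio ≈ 0.913

Each satisfies Mgh = ½(1+k)Mv² with k = I/(MR²), so v ∝ 1/√(1+k).
For the thin-walled hollow cylinder k = 1; for the thin-walled hollow sphere k = 2/3.
v₁/v₂ = √((1+k₂)/(1+k₁)) = √(1.667/2) ≈ 0.913.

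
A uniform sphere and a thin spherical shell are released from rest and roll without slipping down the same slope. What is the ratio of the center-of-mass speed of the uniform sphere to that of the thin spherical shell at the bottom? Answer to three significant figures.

v_ratio ≈ 1.09

Each satisfies Mgh = ½(1+k)Mv² with k = I/(MR²), so v ∝ 1/√(1+k).
For the uniform sphere k = 0.4; for the thin spherical shell k = 2/3.
v₁/v₂ = √((1+k₂)/(1+k₁)) = √(1.667/1.4) ≈ 1.09.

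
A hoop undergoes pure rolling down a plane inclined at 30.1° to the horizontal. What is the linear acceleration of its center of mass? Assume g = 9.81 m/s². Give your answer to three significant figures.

a ≈ 2.46 m/s²

For this body I = MR², i.e. k = I/(MR²) = 1.
Along the incline Mg sinθ − f = Ma, and torque about the center fR = Iα = kMR²(a/R) gives f = kMa.
Eliminating f: Mg sinθ = (1+k)Ma, so a = g sinθ/(1+k) = 9.81 × sin30.1° / 2 ≈ 2.46 m/s².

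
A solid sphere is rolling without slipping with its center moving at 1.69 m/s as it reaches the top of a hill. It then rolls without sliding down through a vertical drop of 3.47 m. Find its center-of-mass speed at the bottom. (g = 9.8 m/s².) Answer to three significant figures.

v ≈ 7.17 m/s

The moment of inertia is (2/5)MR², giving k ≡ I/(MR²) = 0.4.
Pure rolling means v = ωR; then KE = ½Mv² + ½I(v/R)² = ½(1+k)Mv² = (7/10)Mv².
Energy conservation: (7/10)Mv₀² + Mgh = (7/10)Mv², so v² = v₀² + 2gh/(1+k).
v = √(1.69² + 2×9.8×3.47/1.4) = √51.44 ≈ 7.17 m/s.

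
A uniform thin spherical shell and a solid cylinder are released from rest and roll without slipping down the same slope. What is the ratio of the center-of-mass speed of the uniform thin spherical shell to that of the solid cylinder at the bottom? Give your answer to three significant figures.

v_ratio ≈ 0.949

Each satisfies Mgh = ½(1+k)Mv² with k = I/(MR²), so v ∝ 1/√(1+k).
For the uniform thin spherical shell k = 2/3; for the solid cylinder k = 0.5.
v₁/v₂ = √((1+k₂)/(1+k₁)) = √(1.5/1.667) ≈ 0.949.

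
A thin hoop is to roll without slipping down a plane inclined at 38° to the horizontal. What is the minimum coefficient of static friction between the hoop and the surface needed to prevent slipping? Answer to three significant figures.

For this body I = MR², i.e. k = I/(MR²) = 1.
Along the incline Mg sinθ − f = Ma, and torque about the center fR = Iα = kMR²(a/R) gives f = kMa.
These give a = g sinθ/(1+k) and the required friction f = kMg sinθ/(1+k).
With N = Mg cosθ, the no-slip condition f ≤ μN gives μ_min = f/N = k tanθ/(1+k).
μ_min = 1 × tan38° / 2 ≈ 0.391.

μ_min ≈ 0.391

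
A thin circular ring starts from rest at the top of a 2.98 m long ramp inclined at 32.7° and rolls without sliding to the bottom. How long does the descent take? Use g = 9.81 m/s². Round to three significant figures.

For this body I = MR², i.e. k = I/(MR²) = 1.
Newton's second law down the slope: Mg sinθ − f = Ma. The torque equation fR = Iα (with α = a/R) gives f = kMa.
Hence a = g sinθ/(1+k) = 9.81×sin32.7°/2 = 2.65 m/s².
With constant a from rest, t = √(2L/a) = √(2·2.98/2.65) ≈ 1.50 s.

t ≈ 1.50 s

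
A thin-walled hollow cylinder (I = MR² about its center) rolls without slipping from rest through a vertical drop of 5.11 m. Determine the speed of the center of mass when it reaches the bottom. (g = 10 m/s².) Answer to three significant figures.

v ≈ 7.15 m/s

The moment of inertia is MR², giving k ≡ I/(MR²) = 1.
Since it rolls without slipping, ω = v/R and KE = ½Mv² + ½Iω² = ½(1+k)Mv² = Mv².
Energy conservation: Mgh = Mv², so v = √(2gh/(1+k)) = √(2 × 10 × 5.11 / 2) ≈ 7.15 m/s.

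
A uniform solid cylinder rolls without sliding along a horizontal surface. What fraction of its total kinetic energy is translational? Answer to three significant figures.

Here I = (1/2)MR², so the shape factor k = I/(MR²) = 0.5.
With ω = v/R, KE_trans = ½Mv² and KE_rot = ½Iω² = ½kMv², so KE_total = ½(1+k)Mv².
The translational fraction is therefore 1/(1+k) = 1/1.5 ≈ 0.667.

fraction ≈ 0.667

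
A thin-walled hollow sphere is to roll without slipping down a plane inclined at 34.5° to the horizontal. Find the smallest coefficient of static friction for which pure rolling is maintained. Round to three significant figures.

With I = (2/3)MR², the ratio k = I/(MR²) is 2/3.
Newton's second law down the slope: Mg sinθ − f = Ma. The torque equation fR = Iα (with α = a/R) gives f = kMa.
These give a = g sinθ/(1+k) and the required friction f = kMg sinθ/(1+k).
With N = Mg cosθ, the no-slip condition f ≤ μN gives μ_min = f/N = k tanθ/(1+k).
μ_min = (2/3) × tan34.5° / 1.667 ≈ 0.275.

μ_min ≈ 0.275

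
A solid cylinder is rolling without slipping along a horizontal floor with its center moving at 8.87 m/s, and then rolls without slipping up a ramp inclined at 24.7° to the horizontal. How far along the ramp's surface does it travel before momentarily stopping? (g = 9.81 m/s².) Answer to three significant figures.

Here I = (1/2)MR², so the shape factor k = I/(MR²) = 0.5.
The rolling condition ω = v/R makes the rotational term ½I(v/R)² = ½kMv², so KE_total = ½(1+k)Mv² = (3/4)Mv².
Setting this equal to Mgh gives the vertical rise h = (1+k)v₀²/(2g) = 1.5×8.87²/(2×9.81) = 6.015 m.
Along the incline, d = h/sinθ = 6.015/sin24.7° ≈ 14.4 m.

d ≈ 14.4 m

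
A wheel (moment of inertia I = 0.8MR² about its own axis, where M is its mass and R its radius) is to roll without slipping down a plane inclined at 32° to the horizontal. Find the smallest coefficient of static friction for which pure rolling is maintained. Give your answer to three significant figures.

μ_min ≈ 0.278

Here I = 0.8MR², so the shape factor k = I/(MR²) = 0.8.
Newton's second law down the slope: Mg sinθ − f = Ma. The torque equation fR = Iα (with α = a/R) gives f = kMa.
These give a = g sinθ/(1+k) and the required friction f = kMg sinθ/(1+k).
With N = Mg cosθ, the no-slip condition f ≤ μN gives μ_min = f/N = k tanθ/(1+k).
μ_min = 0.8 × tan32° / 1.8 ≈ 0.278.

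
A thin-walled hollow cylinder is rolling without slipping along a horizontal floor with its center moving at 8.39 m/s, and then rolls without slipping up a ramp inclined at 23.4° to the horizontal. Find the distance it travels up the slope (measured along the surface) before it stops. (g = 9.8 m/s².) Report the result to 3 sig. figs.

The moment of inertia is MR², giving k ≡ I/(MR²) = 1.
The rolling condition ω = v/R makes the rotational term ½I(v/R)² = ½kMv², so KE_total = ½(1+k)Mv² = Mv².
Setting this equal to Mgh gives the vertical rise h = (1+k)v₀²/(2g) = 2×8.39²/(2×9.8) = 7.183 m.
Along the incline, d = h/sinθ = 7.183/sin23.4° ≈ 18.1 m.

d ≈ 18.1 m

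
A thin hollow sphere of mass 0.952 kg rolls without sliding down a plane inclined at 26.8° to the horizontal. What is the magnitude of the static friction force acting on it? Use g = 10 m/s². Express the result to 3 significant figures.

With I = (2/3)MR², the ratio k = I/(MR²) is 2/3.
Newton's second law down the slope: Mg sinθ − f = Ma. The torque equation fR = Iα (with α = a/R) gives f = kMa.
Combining, a = g sinθ/(1+k) and f = kMa = kMg sinθ/(1+k).
f = (2/3) × 0.952 × 10 × sin26.8° / 1.667 ≈ 1.72 N.

f ≈ 1.72 N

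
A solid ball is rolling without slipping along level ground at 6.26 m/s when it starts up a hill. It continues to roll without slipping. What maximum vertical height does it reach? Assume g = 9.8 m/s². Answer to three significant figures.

For this body I = (2/5)MR², i.e. k = I/(MR²) = 0.4.
Pure rolling means v = ωR; then KE = ½Mv² + ½I(v/R)² = ½(1+k)Mv² = (7/10)Mv².
All of this converts to potential energy at the highest point: (7/10)Mv₀² = Mgh.
Thus h = (1+k)v₀²/(2g) = 1.4 × 6.26² / (2 × 9.8) ≈ 2.80 m.

h ≈ 2.80 m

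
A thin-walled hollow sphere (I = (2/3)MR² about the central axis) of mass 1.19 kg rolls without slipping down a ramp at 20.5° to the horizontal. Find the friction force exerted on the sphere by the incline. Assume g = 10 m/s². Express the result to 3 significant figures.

The moment of inertia is (2/3)MR², giving k ≡ I/(MR²) = 2/3.
Newton's second law down the slope: Mg sinθ − f = Ma. The torque equation fR = Iα (with α = a/R) gives f = kMa.
Combining, a = g sinθ/(1+k) and f = kMa = kMg sinθ/(1+k).
f = (2/3) × 1.19 × 10 × sin20.5° / 1.667 ≈ 1.67 N.

f ≈ 1.67 N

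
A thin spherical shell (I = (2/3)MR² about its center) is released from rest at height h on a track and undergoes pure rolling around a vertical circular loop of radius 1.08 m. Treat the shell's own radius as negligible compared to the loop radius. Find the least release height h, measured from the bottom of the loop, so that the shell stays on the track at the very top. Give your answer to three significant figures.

With I = (2/3)MR², the ratio k = I/(MR²) is 2/3.
At the top of the loop, the minimum-contact condition is Mg = Mv_top²/r, so v_top² = gr.
With ω = v/R, the kinetic energy at speed v is ½(1+k)Mv² = (5/6)Mv².
Energy conservation from release (height h) to the top (height 2r): Mgh = Mg(2r) + (5/6)M·gr.
Thus h_min = 2r + (1+k)r/2 = r(2 + 1.667/2) = 1.08 × 2.833 ≈ 3.06 m.

h_min ≈ 3.06 m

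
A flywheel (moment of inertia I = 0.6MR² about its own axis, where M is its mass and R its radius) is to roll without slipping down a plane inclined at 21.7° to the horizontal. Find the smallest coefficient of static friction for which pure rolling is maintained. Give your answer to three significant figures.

The moment of inertia is 0.6MR², giving k ≡ I/(MR²) = 0.6.
Newton's second law down the slope: Mg sinθ − f = Ma. The torque equation fR = Iα (with α = a/R) gives f = kMa.
These give a = g sinθ/(1+k) and the required friction f = kMg sinθ/(1+k).
With N = Mg cosθ, the no-slip condition f ≤ μN gives μ_min = f/N = k tanθ/(1+k).
μ_min = 0.6 × tan21.7° / 1.6 ≈ 0.149.

μ_min ≈ 0.149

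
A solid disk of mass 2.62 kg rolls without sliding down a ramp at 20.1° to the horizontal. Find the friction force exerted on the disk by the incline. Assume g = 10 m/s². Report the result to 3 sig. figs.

f ≈ 3.00 N

The moment of inertia is (1/2)MR², giving k ≡ I/(MR²) = 0.5.
Newton's second law down the slope: Mg sinθ − f = Ma. The torque equation fR = Iα (with α = a/R) gives f = kMa.
Combining, a = g sinθ/(1+k) and f = kMa = kMg sinθ/(1+k).
f = 0.5 × 2.62 × 10 × sin20.1° / 1.5 ≈ 3.00 N.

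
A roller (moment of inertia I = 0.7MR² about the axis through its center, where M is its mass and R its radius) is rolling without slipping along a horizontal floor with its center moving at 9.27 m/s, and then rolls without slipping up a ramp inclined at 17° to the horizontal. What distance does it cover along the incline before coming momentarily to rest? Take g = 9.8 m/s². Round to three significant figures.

d ≈ 25.5 m

The moment of inertia is 0.7MR², giving k ≡ I/(MR²) = 0.7.
The rolling condition ω = v/R makes the rotational term ½I(v/R)² = ½kMv², so KE_total = ½(1+k)Mv² = (17/20)Mv².
Setting this equal to Mgh gives the vertical rise h = (1+k)v₀²/(2g) = 1.7×9.27²/(2×9.8) = 7.453 m.
The distance along the slope is d = h/sinθ = 7.453/sin17° ≈ 25.5 m.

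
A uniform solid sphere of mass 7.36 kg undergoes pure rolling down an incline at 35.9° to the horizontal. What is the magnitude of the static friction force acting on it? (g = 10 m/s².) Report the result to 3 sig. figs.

For this body I = (2/5)MR², i.e. k = I/(MR²) = 0.4.
Along the incline Mg sinθ − f = Ma, and torque about the center fR = Iα = kMR²(a/R) gives f = kMa.
Combining, a = g sinθ/(1+k) and f = kMa = kMg sinθ/(1+k).
f = 0.4 × 7.36 × 10 × sin35.9° / 1.4 ≈ 12.3 N.

f ≈ 12.3 N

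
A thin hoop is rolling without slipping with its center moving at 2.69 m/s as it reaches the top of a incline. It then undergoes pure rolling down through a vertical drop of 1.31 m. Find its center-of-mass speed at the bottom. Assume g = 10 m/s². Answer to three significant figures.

v ≈ 4.51 m/s

For this body I = MR², i.e. k = I/(MR²) = 1.
Since it rolls without slipping, ω = v/R and KE = ½Mv² + ½Iω² = ½(1+k)Mv² = Mv².
Conserving energy between top and bottom: Mv² = Mv₀² + Mgh, hence v² = v₀² + 2gh/(1+k).
v = √(2.69² + 2×10×1.31/2) = √20.34 ≈ 4.51 m/s.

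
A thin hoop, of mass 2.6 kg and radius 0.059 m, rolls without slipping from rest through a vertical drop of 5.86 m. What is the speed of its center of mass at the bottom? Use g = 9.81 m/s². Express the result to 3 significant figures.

Here I = MR², so the shape factor k = I/(MR²) = 1.
The rolling condition ω = v/R makes the rotational term ½I(v/R)² = ½kMv², so KE_total = ½(1+k)Mv² = Mv².
Energy conservation: Mgh = Mv², so v = √(2gh/(1+k)) = √(2 × 9.81 × 5.86 / 2) ≈ 7.58 m/s.

v ≈ 7.58 m/s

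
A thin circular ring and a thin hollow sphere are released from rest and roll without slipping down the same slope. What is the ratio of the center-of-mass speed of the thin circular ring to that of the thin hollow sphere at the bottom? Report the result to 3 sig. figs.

v_ratio ≈ 0.913

Each satisfies Mgh = ½(1+k)Mv² with k = I/(MR²), so v ∝ 1/√(1+k).
For the thin circular ring k = 1; for the thin hollow sphere k = 2/3.
v₁/v₂ = √((1+k₂)/(1+k₁)) = √(1.667/2) ≈ 0.913.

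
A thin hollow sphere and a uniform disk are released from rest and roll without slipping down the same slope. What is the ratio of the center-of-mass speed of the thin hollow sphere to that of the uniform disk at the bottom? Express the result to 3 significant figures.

Each satisfies Mgh = ½(1+k)Mv² with k = I/(MR²), so v ∝ 1/√(1+k).
For the thin hollow sphere k = 2/3; for the uniform disk k = 0.5.
v₁/v₂ = √((1+k₂)/(1+k₁)) = √(1.5/1.667) ≈ 0.949.

v_ratio ≈ 0.949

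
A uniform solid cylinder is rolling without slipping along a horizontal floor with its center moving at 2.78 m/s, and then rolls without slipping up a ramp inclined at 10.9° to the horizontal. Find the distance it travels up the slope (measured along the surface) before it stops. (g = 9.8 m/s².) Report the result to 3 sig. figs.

d ≈ 3.13 m

With I = (1/2)MR², the ratio k = I/(MR²) is 0.5.
Pure rolling means v = ωR; then KE = ½Mv² + ½I(v/R)² = ½(1+k)Mv² = (3/4)Mv².
Setting this equal to Mgh gives the vertical rise h = (1+k)v₀²/(2g) = 1.5×2.78²/(2×9.8) = 0.5915 m.
Along the incline, d = h/sinθ = 0.5915/sin10.9° ≈ 3.13 m.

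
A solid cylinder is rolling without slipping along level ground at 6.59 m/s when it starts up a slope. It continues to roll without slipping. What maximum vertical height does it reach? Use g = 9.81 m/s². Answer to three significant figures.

Here I = (1/2)MR², so the shape factor k = I/(MR²) = 0.5.
Rolling without slipping gives ω = v/R, so the total kinetic energy is ½Mv² + ½Iω² = ½(1+k)Mv² = (3/4)Mv².
At the top the kinetic energy is zero, so (3/4)Mv₀² = Mgh.
Thus h = (1+k)v₀²/(2g) = 1.5 × 6.59² / (2 × 9.81) ≈ 3.32 m.

h ≈ 3.32 m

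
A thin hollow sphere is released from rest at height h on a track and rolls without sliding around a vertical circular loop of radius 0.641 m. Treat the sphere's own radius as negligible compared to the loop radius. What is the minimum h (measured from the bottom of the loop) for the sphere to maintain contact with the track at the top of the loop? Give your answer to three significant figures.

The moment of inertia is (2/3)MR², giving k ≡ I/(MR²) = 2/3.
At the top, contact is just lost when gravity alone supplies the centripetal force: Mg = Mv_top²/r, i.e. v_top² = gr.
With ω = v/R, the kinetic energy at speed v is ½(1+k)Mv² = (5/6)Mv².
Energy conservation from release (height h) to the top (height 2r): Mgh = Mg(2r) + (5/6)M·gr.
Thus h_min = 2r + (1+k)r/2 = r(2 + 1.667/2) = 0.641 × 2.833 ≈ 1.82 m.

h_min ≈ 1.82 m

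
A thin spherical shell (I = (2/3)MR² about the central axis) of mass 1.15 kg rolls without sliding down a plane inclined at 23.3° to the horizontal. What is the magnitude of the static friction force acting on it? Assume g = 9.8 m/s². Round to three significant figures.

With I = (2/3)MR², the ratio k = I/(MR²) is 2/3.
Translational: Mg sinθ − f = Ma. Rotational about the CM: fR = Iα = kMRa, so f = kMa.
Combining, a = g sinθ/(1+k) and f = kMa = kMg sinθ/(1+k).
f = (2/3) × 1.15 × 9.8 × sin23.3° / 1.667 ≈ 1.78 N.

f ≈ 1.78 N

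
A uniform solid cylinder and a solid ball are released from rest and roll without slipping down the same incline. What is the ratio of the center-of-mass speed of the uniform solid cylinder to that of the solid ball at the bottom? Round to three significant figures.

v_ratio ≈ 0.966

Each satisfies Mgh = ½(1+k)Mv² with k = I/(MR²), so v ∝ 1/√(1+k).
For the uniform solid cylinder k = 0.5; for the solid ball k = 0.4.
v₁/v₂ = √((1+k₂)/(1+k₁)) = √(1.4/1.5) ≈ 0.966.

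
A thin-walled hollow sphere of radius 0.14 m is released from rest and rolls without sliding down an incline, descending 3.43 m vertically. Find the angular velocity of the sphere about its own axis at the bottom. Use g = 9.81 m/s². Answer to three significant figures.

Here I = (2/3)MR², so the shape factor k = I/(MR²) = 2/3.
Since it rolls without slipping, ω = v/R and KE = ½Mv² + ½Iω² = ½(1+k)Mv² = (5/6)Mv².
Energy conservation Mgh = ½(1+k)Mv² gives v = √(2gh/(1+k)) = √(2 × 9.81 × 3.43 / 1.667) = 6.354 m/s.
Then ω = v/R = 6.354 / 0.14 ≈ 45.4 rad/s.

ω ≈ 45.4 rad/s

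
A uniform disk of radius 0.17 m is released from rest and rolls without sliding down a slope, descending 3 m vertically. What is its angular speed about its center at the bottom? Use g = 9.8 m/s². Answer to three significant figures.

ω ≈ 36.8 rad/s

For this body I = (1/2)MR², i.e. k = I/(MR²) = 0.5.
Rolling without slipping gives ω = v/R, so the total kinetic energy is ½Mv² + ½Iω² = ½(1+k)Mv² = (3/4)Mv².
Energy conservation Mgh = ½(1+k)Mv² gives v = √(2gh/(1+k)) = √(2 × 9.8 × 3 / 1.5) = 6.261 m/s.
The angular speed follows from ω = v/R = 6.261/0.17 ≈ 36.8 rad/s.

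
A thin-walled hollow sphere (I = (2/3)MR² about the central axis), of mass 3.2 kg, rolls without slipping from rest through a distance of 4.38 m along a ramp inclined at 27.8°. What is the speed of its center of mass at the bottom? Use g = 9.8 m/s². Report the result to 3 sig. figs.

v ≈ 4.90 m/s

With I = (2/3)MR², the ratio k = I/(MR²) is 2/3.
Pure rolling means v = ωR; then KE = ½Mv² + ½I(v/R)² = ½(1+k)Mv² = (5/6)Mv².
The vertical drop is h = L sinθ = 4.38 × sin27.8° = 2.043 m.
Energy conservation: Mgh = (5/6)Mv², so v = √(2gh/(1+k)) = √(2 × 9.8 × 2.043 / 1.667) ≈ 4.90 m/s.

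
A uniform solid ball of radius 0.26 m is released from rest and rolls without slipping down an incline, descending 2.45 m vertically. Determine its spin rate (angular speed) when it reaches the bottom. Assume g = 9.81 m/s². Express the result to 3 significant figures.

ω ≈ 22.5 rad/s

For this body I = (2/5)MR², i.e. k = I/(MR²) = 0.4.
Since it rolls without slipping, ω = v/R and KE = ½Mv² + ½Iω² = ½(1+k)Mv² = (7/10)Mv².
Energy conservation Mgh = ½(1+k)Mv² gives v = √(2gh/(1+k)) = √(2 × 9.81 × 2.45 / 1.4) = 5.86 m/s.
The angular speed follows from ω = v/R = 5.86/0.26 ≈ 22.5 rad/s.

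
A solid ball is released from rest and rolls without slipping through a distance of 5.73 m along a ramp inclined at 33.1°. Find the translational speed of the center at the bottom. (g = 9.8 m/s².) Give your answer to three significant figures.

v ≈ 6.62 m/s

For this body I = (2/5)MR², i.e. k = I/(MR²) = 0.4.
The rolling condition ω = v/R makes the rotational term ½I(v/R)² = ½kMv², so KE_total = ½(1+k)Mv² = (7/10)Mv².
The vertical drop is h = L sinθ = 5.73 × sin33.1° = 3.129 m.
Energy conservation: Mgh = (7/10)Mv², so v = √(2gh/(1+k)) = √(2 × 9.8 × 3.129 / 1.4) ≈ 6.62 m/s.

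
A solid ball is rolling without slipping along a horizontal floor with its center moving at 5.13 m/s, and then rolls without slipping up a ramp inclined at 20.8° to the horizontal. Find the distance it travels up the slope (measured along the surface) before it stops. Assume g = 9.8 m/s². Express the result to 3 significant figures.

d ≈ 5.29 m

The moment of inertia is (2/5)MR², giving k ≡ I/(MR²) = 0.4.
Pure rolling means v = ωR; then KE = ½Mv² + ½I(v/R)² = ½(1+k)Mv² = (7/10)Mv².
Setting this equal to Mgh gives the vertical rise h = (1+k)v₀²/(2g) = 1.4×5.13²/(2×9.8) = 1.88 m.
The distance along the slope is d = h/sinθ = 1.88/sin20.8° ≈ 5.29 m.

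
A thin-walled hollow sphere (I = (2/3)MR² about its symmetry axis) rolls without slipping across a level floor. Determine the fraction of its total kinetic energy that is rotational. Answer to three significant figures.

For this body I = (2/3)MR², i.e. k = I/(MR²) = 2/3.
With ω = v/R, KE_trans = ½Mv² and KE_rot = ½Iω² = ½kMv², so KE_total = ½(1+k)Mv².
The rotational fraction is therefore k/(1+k) = (2/3)/1.667 ≈ 0.400.

fraction ≈ 0.400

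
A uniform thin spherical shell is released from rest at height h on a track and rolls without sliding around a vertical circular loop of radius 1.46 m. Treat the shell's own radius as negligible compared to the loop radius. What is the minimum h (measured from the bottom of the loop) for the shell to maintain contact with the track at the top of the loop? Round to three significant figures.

For this body I = (2/3)MR², i.e. k = I/(MR²) = 2/3.
At the top of the loop, the minimum-contact condition is Mg = Mv_top²/r, so v_top² = gr.
With ω = v/R, the kinetic energy at speed v is ½(1+k)Mv² = (5/6)Mv².
Energy conservation from release (height h) to the top (height 2r): Mgh = Mg(2r) + (5/6)M·gr.
Thus h_min = 2r + (1+k)r/2 = r(2 + 1.667/2) = 1.46 × 2.833 ≈ 4.14 m.

h_min ≈ 4.14 m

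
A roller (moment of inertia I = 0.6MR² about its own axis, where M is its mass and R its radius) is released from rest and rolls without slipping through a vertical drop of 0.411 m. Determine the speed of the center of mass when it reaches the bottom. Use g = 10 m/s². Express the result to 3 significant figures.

For this body I = 0.6MR², i.e. k = I/(MR²) = 0.6.
Pure rolling means v = ωR; then KE = ½Mv² + ½I(v/R)² = ½(1+k)Mv² = (4/5)Mv².
Setting Mgh = (4/5)Mv² gives v = √(2gh/(1+k)) = √(2·10·0.411/1.6) ≈ 2.27 m/s.

v ≈ 2.27 m/s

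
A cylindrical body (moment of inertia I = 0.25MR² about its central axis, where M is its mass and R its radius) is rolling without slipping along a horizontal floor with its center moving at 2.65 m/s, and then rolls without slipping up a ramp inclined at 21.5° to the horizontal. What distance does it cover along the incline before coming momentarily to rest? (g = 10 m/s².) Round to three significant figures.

d ≈ 1.20 m

Here I = 0.25MR², so the shape factor k = I/(MR²) = 0.25.
Since it rolls without slipping, ω = v/R and KE = ½Mv² + ½Iω² = ½(1+k)Mv² = (5/8)Mv².
Setting this equal to Mgh gives the vertical rise h = (1+k)v₀²/(2g) = 1.25×2.65²/(2×10) = 0.4389 m.
Along the incline, d = h/sinθ = 0.4389/sin21.5° ≈ 1.20 m.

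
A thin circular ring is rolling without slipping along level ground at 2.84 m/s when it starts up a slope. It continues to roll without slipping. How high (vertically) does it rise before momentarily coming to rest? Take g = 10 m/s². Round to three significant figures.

Here I = MR², so the shape factor k = I/(MR²) = 1.
Rolling without slipping gives ω = v/R, so the total kinetic energy is ½Mv² + ½Iω² = ½(1+k)Mv² = Mv².
At the top the kinetic energy is zero, so Mv₀² = Mgh.
Thus h = (1+k)v₀²/(2g) = 2 × 2.84² / (2 × 10) ≈ 0.807 m.

h ≈ 0.807 m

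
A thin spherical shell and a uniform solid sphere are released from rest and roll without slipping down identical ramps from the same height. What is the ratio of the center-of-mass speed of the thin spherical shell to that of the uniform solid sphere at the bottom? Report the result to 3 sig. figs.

Each satisfies Mgh = ½(1+k)Mv² with k = I/(MR²), so v ∝ 1/√(1+k).
For the thin spherical shell k = 2/3; for the uniform solid sphere k = 0.4.
v₁/v₂ = √((1+k₂)/(1+k₁)) = √(1.4/1.667) ≈ 0.917.

v_ratio ≈ 0.917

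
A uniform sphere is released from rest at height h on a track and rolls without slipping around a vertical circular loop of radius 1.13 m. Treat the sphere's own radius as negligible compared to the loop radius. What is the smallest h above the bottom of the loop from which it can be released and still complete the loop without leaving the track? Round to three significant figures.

For this body I = (2/5)MR², i.e. k = I/(MR²) = 0.4.
At the top of the loop, the minimum-contact condition is Mg = Mv_top²/r, so v_top² = gr.
With ω = v/R, the kinetic energy at speed v is ½(1+k)Mv² = (7/10)Mv².
Energy conservation from release (height h) to the top (height 2r): Mgh = Mg(2r) + (7/10)M·gr.
Thus h_min = 2r + (1+k)r/2 = r(2 + 1.4/2) = 1.13 × 2.7 ≈ 3.05 m.

h_min ≈ 3.05 m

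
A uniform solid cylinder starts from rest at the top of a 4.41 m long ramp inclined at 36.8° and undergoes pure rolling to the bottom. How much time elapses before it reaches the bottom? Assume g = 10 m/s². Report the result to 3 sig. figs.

For this body I = (1/2)MR², i.e. k = I/(MR²) = 0.5.
Newton's second law down the slope: Mg sinθ − f = Ma. The torque equation fR = Iα (with α = a/R) gives f = kMa.
Hence a = g sinθ/(1+k) = 10×sin36.8°/1.5 = 3.993 m/s².
With constant a from rest, t = √(2L/a) = √(2·4.41/3.993) ≈ 1.49 s.

t ≈ 1.49 s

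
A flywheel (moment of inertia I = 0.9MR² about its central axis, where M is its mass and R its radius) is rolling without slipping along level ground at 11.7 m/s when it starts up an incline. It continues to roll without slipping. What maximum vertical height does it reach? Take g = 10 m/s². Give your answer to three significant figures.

The moment of inertia is 0.9MR², giving k ≡ I/(MR²) = 0.9.
Since it rolls without slipping, ω = v/R and KE = ½Mv² + ½Iω² = ½(1+k)Mv² = (19/20)Mv².
At the top the kinetic energy is zero, so (19/20)Mv₀² = Mgh.
Thus h = (1+k)v₀²/(2g) = 1.9 × 11.7² / (2 × 10) ≈ 13.0 m.

h ≈ 13.0 m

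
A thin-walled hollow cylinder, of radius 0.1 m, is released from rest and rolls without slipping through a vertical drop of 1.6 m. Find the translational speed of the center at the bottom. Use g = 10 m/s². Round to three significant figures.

v ≈ 4.00 m/s

For this body I = MR², i.e. k = I/(MR²) = 1.
Since it rolls without slipping, ω = v/R and KE = ½Mv² + ½Iω² = ½(1+k)Mv² = Mv².
Energy conservation: Mgh = Mv², so v = √(2gh/(1+k)) = √(2 × 10 × 1.6 / 2) ≈ 4.00 m/s.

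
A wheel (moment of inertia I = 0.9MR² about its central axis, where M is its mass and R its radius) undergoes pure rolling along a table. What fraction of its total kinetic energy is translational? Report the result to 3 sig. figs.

fraction ≈ 0.526

For this body I = 0.9MR², i.e. k = I/(MR²) = 0.9.
Since ω = v/R, the translational part is ½Mv² and the rotational part is ½I(v/R)² = ½kMv²; the total is ½(1+k)Mv².
The translational fraction is therefore 1/(1+k) = 1/1.9 ≈ 0.526.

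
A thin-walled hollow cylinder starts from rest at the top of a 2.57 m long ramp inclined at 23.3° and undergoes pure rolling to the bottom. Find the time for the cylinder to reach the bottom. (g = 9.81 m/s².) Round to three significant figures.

With I = MR², the ratio k = I/(MR²) is 1.
Along the incline Mg sinθ − f = Ma, and torque about the center fR = Iα = kMR²(a/R) gives f = kMa.
Hence a = g sinθ/(1+k) = 9.81×sin23.3°/2 = 1.94 m/s².
With constant a from rest, t = √(2L/a) = √(2·2.57/1.94) ≈ 1.63 s.

t ≈ 1.63 s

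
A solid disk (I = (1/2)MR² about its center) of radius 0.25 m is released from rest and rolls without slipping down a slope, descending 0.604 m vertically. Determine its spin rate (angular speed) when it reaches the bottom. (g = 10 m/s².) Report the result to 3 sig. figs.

ω ≈ 11.4 rad/s

For this body I = (1/2)MR², i.e. k = I/(MR²) = 0.5.
Rolling without slipping gives ω = v/R, so the total kinetic energy is ½Mv² + ½Iω² = ½(1+k)Mv² = (3/4)Mv².
Energy conservation Mgh = ½(1+k)Mv² gives v = √(2gh/(1+k)) = √(2 × 10 × 0.604 / 1.5) = 2.838 m/s.
Then ω = v/R = 2.838 / 0.25 ≈ 11.4 rad/s.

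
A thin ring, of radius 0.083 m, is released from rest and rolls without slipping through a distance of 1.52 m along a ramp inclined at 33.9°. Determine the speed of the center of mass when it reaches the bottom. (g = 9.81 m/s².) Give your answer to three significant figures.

v ≈ 2.88 m/s

The moment of inertia is MR², giving k ≡ I/(MR²) = 1.
Pure rolling means v = ωR; then KE = ½Mv² + ½I(v/R)² = ½(1+k)Mv² = Mv².
The vertical drop is h = L sinθ = 1.52 × sin33.9° = 0.8478 m.
Setting Mgh = Mv² gives v = √(2gh/(1+k)) = √(2·9.81·0.8478/2) ≈ 2.88 m/s.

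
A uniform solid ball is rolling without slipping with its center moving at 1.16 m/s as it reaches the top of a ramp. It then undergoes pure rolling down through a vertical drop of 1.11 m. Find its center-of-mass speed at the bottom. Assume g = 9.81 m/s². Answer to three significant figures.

For this body I = (2/5)MR², i.e. k = I/(MR²) = 0.4.
Rolling without slipping gives ω = v/R, so the total kinetic energy is ½Mv² + ½Iω² = ½(1+k)Mv² = (7/10)Mv².
Energy conservation: (7/10)Mv₀² + Mgh = (7/10)Mv², so v² = v₀² + 2gh/(1+k).
v = √(1.16² + 2×9.81×1.11/1.4) = √16.9 ≈ 4.11 m/s.

v ≈ 4.11 m/s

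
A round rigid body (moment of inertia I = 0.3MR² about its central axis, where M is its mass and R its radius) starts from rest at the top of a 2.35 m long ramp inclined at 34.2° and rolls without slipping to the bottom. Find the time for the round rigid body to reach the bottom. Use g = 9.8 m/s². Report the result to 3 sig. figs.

With I = 0.3MR², the ratio k = I/(MR²) is 0.3.
Newton's second law down the slope: Mg sinθ − f = Ma. The torque equation fR = Iα (with α = a/R) gives f = kMa.
Hence a = g sinθ/(1+k) = 9.8×sin34.2°/1.3 = 4.237 m/s².
Starting from rest, L = ½at², so t = √(2L/a) = √(2×2.35/4.237) ≈ 1.05 s.

t ≈ 1.05 s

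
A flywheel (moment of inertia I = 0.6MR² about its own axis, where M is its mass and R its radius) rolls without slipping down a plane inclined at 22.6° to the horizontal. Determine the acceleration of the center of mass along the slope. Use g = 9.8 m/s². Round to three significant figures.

a ≈ 2.35 m/s²

For this body I = 0.6MR², i.e. k = I/(MR²) = 0.6.
Translational: Mg sinθ − f = Ma. Rotational about the CM: fR = Iα = kMRa, so f = kMa.
Eliminating f: Mg sinθ = (1+k)Ma, so a = g sinθ/(1+k) = 9.8 × sin22.6° / 1.6 ≈ 2.35 m/s².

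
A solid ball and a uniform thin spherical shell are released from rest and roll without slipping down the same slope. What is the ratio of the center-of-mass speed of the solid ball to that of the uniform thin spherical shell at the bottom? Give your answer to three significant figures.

Each satisfies Mgh = ½(1+k)Mv² with k = I/(MR²), so v ∝ 1/√(1+k).
For the solid ball k = 0.4; for the uniform thin spherical shell k = 2/3.
v₁/v₂ = √((1+k₂)/(1+k₁)) = √(1.667/1.4) ≈ 1.09.

v_ratio ≈ 1.09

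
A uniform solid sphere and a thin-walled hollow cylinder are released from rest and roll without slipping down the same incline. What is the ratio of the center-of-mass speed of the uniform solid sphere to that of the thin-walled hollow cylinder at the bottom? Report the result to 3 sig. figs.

Each satisfies Mgh = ½(1+k)Mv² with k = I/(MR²), so v ∝ 1/√(1+k).
For the uniform solid sphere k = 0.4; for the thin-walled hollow cylinder k = 1.
v₁/v₂ = √((1+k₂)/(1+k₁)) = √(2/1.4) ≈ 1.20.

v_ratio ≈ 1.20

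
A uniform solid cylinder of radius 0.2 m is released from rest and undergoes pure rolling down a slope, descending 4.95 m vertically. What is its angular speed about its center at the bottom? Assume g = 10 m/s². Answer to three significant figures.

ω ≈ 40.6 rad/s

Here I = (1/2)MR², so the shape factor k = I/(MR²) = 0.5.
The rolling condition ω = v/R makes the rotational term ½I(v/R)² = ½kMv², so KE_total = ½(1+k)Mv² = (3/4)Mv².
Energy conservation Mgh = ½(1+k)Mv² gives v = √(2gh/(1+k)) = √(2 × 10 × 4.95 / 1.5) = 8.124 m/s.
Then ω = v/R = 8.124 / 0.2 ≈ 40.6 rad/s.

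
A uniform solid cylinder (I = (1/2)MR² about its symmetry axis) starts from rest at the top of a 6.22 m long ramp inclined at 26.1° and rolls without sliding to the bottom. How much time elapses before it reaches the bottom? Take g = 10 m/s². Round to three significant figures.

For this body I = (1/2)MR², i.e. k = I/(MR²) = 0.5.
Newton's second law down the slope: Mg sinθ − f = Ma. The torque equation fR = Iα (with α = a/R) gives f = kMa.
Hence a = g sinθ/(1+k) = 10×sin26.1°/1.5 = 2.933 m/s².
With constant a from rest, t = √(2L/a) = √(2·6.22/2.933) ≈ 2.06 s.

t ≈ 2.06 s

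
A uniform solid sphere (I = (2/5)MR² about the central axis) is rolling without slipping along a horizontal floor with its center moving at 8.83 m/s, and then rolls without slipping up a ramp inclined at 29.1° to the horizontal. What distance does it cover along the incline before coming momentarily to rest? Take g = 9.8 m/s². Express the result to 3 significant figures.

d ≈ 11.5 m

Here I = (2/5)MR², so the shape factor k = I/(MR²) = 0.4.
The rolling condition ω = v/R makes the rotational term ½I(v/R)² = ½kMv², so KE_total = ½(1+k)Mv² = (7/10)Mv².
Setting this equal to Mgh gives the vertical rise h = (1+k)v₀²/(2g) = 1.4×8.83²/(2×9.8) = 5.569 m.
Along the incline, d = h/sinθ = 5.569/sin29.1° ≈ 11.5 m.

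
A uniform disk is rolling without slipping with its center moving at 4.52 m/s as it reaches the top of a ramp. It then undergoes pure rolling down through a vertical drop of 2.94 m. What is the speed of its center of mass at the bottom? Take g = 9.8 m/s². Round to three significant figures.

With I = (1/2)MR², the ratio k = I/(MR²) is 0.5.
Since it rolls without slipping, ω = v/R and KE = ½Mv² + ½Iω² = ½(1+k)Mv² = (3/4)Mv².
Conserving energy between top and bottom: (3/4)Mv² = (3/4)Mv₀² + Mgh, hence v² = v₀² + 2gh/(1+k).
v = √(4.52² + 2×9.8×2.94/1.5) = √58.85 ≈ 7.67 m/s.

v ≈ 7.67 m/s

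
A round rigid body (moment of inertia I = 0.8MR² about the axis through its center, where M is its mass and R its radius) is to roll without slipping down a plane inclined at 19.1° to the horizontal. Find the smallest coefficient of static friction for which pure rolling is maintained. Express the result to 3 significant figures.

μ_min ≈ 0.154

The moment of inertia is 0.8MR², giving k ≡ I/(MR²) = 0.8.
Newton's second law down the slope: Mg sinθ − f = Ma. The torque equation fR = Iα (with α = a/R) gives f = kMa.
These give a = g sinθ/(1+k) and the required friction f = kMg sinθ/(1+k).
The normal force is N = Mg cosθ, so μ_min = f/N = k tanθ/(1+k).
μ_min = 0.8 × tan19.1° / 1.8 ≈ 0.154.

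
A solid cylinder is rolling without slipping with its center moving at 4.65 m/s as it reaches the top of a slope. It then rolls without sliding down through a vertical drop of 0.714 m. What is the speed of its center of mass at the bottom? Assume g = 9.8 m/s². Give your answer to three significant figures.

v ≈ 5.56 m/s

The moment of inertia is (1/2)MR², giving k ≡ I/(MR²) = 0.5.
Pure rolling means v = ωR; then KE = ½Mv² + ½I(v/R)² = ½(1+k)Mv² = (3/4)Mv².
Conserving energy between top and bottom: (3/4)Mv² = (3/4)Mv₀² + Mgh, hence v² = v₀² + 2gh/(1+k).
v = √(4.65² + 2×9.8×0.714/1.5) = √30.95 ≈ 5.56 m/s.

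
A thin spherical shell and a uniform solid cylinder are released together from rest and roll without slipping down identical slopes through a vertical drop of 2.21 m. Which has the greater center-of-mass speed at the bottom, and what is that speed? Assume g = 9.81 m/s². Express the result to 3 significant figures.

For rolling without slipping, Mgh = ½(1+k)Mv² where k = I/(MR²), so v = √(2gh/(1+k)).
Thin spherical shell: k = 2/3, giving v = √(2×9.81×2.21/1.667) = 5.101 m/s.
Uniform solid cylinder: k = 0.5, giving v = √(2×9.81×2.21/1.5) = 5.377 m/s.
The smaller k wins: the uniform solid cylinder, at ≈ 5.38 m/s.

the uniform solid cylinder, at v ≈ 5.38 m/s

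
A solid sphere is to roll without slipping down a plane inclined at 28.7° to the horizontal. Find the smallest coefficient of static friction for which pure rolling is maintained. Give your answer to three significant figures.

With I = (2/5)MR², the ratio k = I/(MR²) is 0.4.
Along the incline Mg sinθ − f = Ma, and torque about the center fR = Iα = kMR²(a/R) gives f = kMa.
These give a = g sinθ/(1+k) and the required friction f = kMg sinθ/(1+k).
The normal force is N = Mg cosθ, so μ_min = f/N = k tanθ/(1+k).
μ_min = 0.4 × tan28.7° / 1.4 ≈ 0.156.

μ_min ≈ 0.156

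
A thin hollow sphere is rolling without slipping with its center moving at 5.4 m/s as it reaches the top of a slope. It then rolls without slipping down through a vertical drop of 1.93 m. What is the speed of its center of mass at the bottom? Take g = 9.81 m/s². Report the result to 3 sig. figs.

With I = (2/3)MR², the ratio k = I/(MR²) is 2/3.
The rolling condition ω = v/R makes the rotational term ½I(v/R)² = ½kMv², so KE_total = ½(1+k)Mv² = (5/6)Mv².
Energy conservation: (5/6)Mv₀² + Mgh = (5/6)Mv², so v² = v₀² + 2gh/(1+k).
v = √(5.4² + 2×9.81×1.93/1.667) = √51.88 ≈ 7.20 m/s.

v ≈ 7.20 m/s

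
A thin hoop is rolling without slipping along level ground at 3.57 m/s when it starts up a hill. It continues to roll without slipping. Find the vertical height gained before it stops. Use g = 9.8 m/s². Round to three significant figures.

With I = MR², the ratio k = I/(MR²) is 1.
Pure rolling means v = ωR; then KE = ½Mv² + ½I(v/R)² = ½(1+k)Mv² = Mv².
At the top the kinetic energy is zero, so Mv₀² = Mgh.
Thus h = (1+k)v₀²/(2g) = 2 × 3.57² / (2 × 9.8) ≈ 1.30 m.

h ≈ 1.30 m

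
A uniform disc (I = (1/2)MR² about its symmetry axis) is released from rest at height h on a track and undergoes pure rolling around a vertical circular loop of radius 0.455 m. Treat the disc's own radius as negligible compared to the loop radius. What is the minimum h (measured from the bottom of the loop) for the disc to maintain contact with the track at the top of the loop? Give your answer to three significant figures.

With I = (1/2)MR², the ratio k = I/(MR²) is 0.5.
At the top, contact is just lost when gravity alone supplies the centripetal force: Mg = Mv_top²/r, i.e. v_top² = gr.
With ω = v/R, the kinetic energy at speed v is ½(1+k)Mv² = (3/4)Mv².
Energy conservation from release (height h) to the top (height 2r): Mgh = Mg(2r) + (3/4)M·gr.
Thus h_min = 2r + (1+k)r/2 = r(2 + 1.5/2) = 0.455 × 2.75 ≈ 1.25 m.

h_min ≈ 1.25 m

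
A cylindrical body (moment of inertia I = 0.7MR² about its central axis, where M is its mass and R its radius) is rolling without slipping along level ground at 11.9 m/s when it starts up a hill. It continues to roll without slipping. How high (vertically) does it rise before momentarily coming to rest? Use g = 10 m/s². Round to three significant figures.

The moment of inertia is 0.7MR², giving k ≡ I/(MR²) = 0.7.
Rolling without slipping gives ω = v/R, so the total kinetic energy is ½Mv² + ½Iω² = ½(1+k)Mv² = (17/20)Mv².
All of this converts to potential energy at the highest point: (17/20)Mv₀² = Mgh.
Thus h = (1+k)v₀²/(2g) = 1.7 × 11.9² / (2 × 10) ≈ 12.0 m.

h ≈ 12.0 m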